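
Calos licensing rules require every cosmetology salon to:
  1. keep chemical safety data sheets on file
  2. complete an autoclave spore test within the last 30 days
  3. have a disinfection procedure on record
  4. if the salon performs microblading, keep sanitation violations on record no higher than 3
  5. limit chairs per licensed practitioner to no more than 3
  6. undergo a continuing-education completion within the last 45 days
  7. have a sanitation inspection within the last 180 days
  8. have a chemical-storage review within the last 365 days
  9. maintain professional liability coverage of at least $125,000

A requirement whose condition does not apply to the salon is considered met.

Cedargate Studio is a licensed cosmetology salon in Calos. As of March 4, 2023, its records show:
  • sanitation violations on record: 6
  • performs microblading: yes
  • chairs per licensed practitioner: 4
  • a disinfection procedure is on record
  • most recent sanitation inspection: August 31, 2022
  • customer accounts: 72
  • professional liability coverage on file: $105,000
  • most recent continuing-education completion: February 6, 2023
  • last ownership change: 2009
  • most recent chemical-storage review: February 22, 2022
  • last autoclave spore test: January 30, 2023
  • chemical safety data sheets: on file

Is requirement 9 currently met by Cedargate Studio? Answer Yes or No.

9. professional liability coverage $105,000 < $125,000 → not met

No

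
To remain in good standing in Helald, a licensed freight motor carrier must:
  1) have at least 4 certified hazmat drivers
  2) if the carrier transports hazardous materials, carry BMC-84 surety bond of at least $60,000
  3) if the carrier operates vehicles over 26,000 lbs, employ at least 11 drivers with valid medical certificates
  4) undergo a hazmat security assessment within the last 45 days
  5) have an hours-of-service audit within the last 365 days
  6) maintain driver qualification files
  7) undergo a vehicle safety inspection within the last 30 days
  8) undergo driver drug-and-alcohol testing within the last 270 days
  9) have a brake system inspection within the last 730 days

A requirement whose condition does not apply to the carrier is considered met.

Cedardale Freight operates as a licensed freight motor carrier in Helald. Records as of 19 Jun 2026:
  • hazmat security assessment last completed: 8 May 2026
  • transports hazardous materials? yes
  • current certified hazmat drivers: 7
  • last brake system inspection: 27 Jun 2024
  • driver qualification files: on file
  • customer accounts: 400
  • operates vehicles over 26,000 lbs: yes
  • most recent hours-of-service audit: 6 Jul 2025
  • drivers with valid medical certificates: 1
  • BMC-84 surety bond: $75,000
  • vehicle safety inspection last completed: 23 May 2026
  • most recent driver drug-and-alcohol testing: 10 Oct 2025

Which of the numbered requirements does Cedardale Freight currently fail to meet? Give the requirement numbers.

1. certified hazmat drivers 7 ≥ 4 → met
2. condition 'transports hazardous materials' holds; BMC-84 surety bond $75,000 ≥ $60,000 → met
3. condition 'operates vehicles over 26,000 lbs' holds; drivers with valid medical certificates 1 < 11 → not met
4. hazmat security assessment 42 days ago vs limit 45 → met
5. hours-of-service audit 348 days ago vs limit 365 → met
6. driver qualification files present → met
7. vehicle safety inspection 27 days ago vs limit 30 → met
8. driver drug-and-alcohol testing 252 days ago vs limit 270 → met
9. brake system inspection 722 days ago vs limit 730 → met
Not met: 3

3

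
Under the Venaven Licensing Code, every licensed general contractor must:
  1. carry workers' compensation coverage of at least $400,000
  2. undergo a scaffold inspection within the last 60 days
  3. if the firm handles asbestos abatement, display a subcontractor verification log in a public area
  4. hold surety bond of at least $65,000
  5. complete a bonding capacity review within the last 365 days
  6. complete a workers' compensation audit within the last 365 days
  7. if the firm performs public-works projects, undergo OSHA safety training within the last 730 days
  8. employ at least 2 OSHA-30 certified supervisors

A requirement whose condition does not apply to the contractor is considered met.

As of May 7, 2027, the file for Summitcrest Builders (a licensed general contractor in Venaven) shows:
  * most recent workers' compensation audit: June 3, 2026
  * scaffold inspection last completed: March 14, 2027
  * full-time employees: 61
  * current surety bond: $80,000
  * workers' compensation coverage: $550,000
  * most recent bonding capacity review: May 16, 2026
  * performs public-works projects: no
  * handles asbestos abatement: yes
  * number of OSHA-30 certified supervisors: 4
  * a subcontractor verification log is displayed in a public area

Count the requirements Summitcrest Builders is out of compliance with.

1. workers' compensation coverage $550,000 ≥ $400,000 → met
2. scaffold inspection 54 days ago vs limit 60 → met
3. condition 'handles asbestos abatement' holds; subcontractor verification log present → met
4. surety bond $80,000 ≥ $65,000 → met
5. bonding capacity review 356 days ago vs limit 365 → met
6. workers' compensation audit 338 days ago vs limit 365 → met
7. condition 'performs public-works projects' does not hold → requirement n/a → met
8. OSHA-30 certified supervisors 4 ≥ 2 → met
Not met: 0 of 8

0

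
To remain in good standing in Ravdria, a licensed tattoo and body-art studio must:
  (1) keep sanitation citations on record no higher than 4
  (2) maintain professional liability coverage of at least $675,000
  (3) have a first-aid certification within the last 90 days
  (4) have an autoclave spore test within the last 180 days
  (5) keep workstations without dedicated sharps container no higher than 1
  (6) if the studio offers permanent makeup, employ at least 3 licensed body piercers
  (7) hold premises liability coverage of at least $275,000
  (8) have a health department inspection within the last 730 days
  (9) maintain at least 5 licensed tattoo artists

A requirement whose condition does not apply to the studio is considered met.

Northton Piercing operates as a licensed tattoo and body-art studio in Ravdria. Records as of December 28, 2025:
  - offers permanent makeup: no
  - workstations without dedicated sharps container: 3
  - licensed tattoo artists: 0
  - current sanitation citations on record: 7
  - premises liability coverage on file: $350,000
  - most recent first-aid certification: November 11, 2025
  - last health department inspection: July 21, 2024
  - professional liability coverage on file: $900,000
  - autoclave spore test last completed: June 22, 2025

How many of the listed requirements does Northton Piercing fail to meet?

1. sanitation citations on record 7 > 4 → not met
2. professional liability coverage $900,000 ≥ $675,000 → met
3. first-aid certification 47 days ago vs limit 90 → met
4. autoclave spore test 189 days ago vs limit 180 → not met
5. workstations without dedicated sharps container 3 > 1 → not met
6. condition 'offers permanent makeup' does not hold → requirement n/a → met
7. premises liability coverage $350,000 ≥ $275,000 → met
8. health department inspection 525 days ago vs limit 730 → met
9. licensed tattoo artists 0 < 5 → not met
Not met: 4 of 9

4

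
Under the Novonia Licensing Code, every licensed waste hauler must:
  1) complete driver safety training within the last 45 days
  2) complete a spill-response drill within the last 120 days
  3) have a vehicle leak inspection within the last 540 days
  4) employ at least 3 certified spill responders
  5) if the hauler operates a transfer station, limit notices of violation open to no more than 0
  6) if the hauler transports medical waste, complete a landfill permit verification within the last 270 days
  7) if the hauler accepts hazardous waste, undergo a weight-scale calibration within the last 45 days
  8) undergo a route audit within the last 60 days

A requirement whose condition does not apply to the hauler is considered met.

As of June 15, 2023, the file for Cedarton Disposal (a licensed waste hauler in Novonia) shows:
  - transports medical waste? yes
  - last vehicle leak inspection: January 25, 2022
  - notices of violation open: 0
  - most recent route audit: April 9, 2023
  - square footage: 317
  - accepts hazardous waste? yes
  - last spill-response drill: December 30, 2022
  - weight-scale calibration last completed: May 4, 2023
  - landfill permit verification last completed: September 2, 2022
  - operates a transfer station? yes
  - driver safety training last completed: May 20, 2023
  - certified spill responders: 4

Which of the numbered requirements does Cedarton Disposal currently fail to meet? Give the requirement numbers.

2, 6, 8

1. driver safety training 26 days ago vs limit 45 → met
2. spill-response drill 167 days ago vs limit 120 → not met
3. vehicle leak inspection 506 days ago vs limit 540 → met
4. certified spill responders 4 ≥ 3 → met
5. condition 'operates a transfer station' holds; notices of violation open 0 ≤ 0 → met
6. condition 'transports medical waste' holds; landfill permit verification 286 days ago vs limit 270 → not met
7. condition 'accepts hazardous waste' holds; weight-scale calibration 42 days ago vs limit 45 → met
8. route audit 67 days ago vs limit 60 → not met
Not met: 2, 6, 8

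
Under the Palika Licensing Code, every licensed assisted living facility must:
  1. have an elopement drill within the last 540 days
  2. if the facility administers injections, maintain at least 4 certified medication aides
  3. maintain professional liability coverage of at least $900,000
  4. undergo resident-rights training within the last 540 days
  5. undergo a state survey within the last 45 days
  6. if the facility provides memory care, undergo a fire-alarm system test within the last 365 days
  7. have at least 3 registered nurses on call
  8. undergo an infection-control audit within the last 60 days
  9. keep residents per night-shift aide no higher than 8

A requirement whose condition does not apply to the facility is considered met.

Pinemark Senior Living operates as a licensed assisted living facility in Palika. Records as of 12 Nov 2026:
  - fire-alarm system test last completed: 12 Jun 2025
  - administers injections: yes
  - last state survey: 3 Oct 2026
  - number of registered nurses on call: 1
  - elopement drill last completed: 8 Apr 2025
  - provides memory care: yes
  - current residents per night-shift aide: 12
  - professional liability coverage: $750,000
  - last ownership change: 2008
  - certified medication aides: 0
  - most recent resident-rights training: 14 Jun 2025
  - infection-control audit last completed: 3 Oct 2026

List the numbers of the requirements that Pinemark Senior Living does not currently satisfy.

1, 2, 3, 6, 7, 9

1. elopement drill 583 days ago vs limit 540 → not met
2. condition 'administers injections' holds; certified medication aides 0 < 4 → not met
3. professional liability coverage $750,000 < $900,000 → not met
4. resident-rights training 516 days ago vs limit 540 → met
5. state survey 40 days ago vs limit 45 → met
6. condition 'provides memory care' holds; fire-alarm system test 518 days ago vs limit 365 → not met
7. registered nurses on call 1 < 3 → not met
8. infection-control audit 40 days ago vs limit 60 → met
9. residents per night-shift aide 12 > 8 → not met
Not met: 1, 2, 3, 6, 7, 9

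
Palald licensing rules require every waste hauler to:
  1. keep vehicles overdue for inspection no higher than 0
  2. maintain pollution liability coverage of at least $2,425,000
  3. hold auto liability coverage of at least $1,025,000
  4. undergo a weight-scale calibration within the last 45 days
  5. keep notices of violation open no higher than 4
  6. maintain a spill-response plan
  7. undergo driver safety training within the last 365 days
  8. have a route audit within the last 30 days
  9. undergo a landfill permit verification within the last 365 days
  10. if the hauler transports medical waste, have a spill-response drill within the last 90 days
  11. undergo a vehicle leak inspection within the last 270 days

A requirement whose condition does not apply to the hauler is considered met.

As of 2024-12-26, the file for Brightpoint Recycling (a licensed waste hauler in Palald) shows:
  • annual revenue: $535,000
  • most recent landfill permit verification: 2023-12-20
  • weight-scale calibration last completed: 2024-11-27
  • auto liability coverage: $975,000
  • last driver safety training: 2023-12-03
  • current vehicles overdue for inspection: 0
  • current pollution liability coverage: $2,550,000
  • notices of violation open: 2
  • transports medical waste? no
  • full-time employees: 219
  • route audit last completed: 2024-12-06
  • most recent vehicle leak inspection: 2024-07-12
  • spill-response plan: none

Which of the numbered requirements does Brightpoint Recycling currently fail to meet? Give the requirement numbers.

1. vehicles overdue for inspection 0 ≤ 0 → met
2. pollution liability coverage $2,550,000 ≥ $2,425,000 → met
3. auto liability coverage $975,000 < $1,025,000 → not met
4. weight-scale calibration 29 days ago vs limit 45 → met
5. notices of violation open 2 ≤ 4 → met
6. spill-response plan absent → not met
7. driver safety training 389 days ago vs limit 365 → not met
8. route audit 20 days ago vs limit 30 → met
9. landfill permit verification 372 days ago vs limit 365 → not met
10. condition 'transports medical waste' does not hold → requirement n/a → met
11. vehicle leak inspection 167 days ago vs limit 270 → met
Not met: 3, 6, 7, 9

3, 6, 7, 9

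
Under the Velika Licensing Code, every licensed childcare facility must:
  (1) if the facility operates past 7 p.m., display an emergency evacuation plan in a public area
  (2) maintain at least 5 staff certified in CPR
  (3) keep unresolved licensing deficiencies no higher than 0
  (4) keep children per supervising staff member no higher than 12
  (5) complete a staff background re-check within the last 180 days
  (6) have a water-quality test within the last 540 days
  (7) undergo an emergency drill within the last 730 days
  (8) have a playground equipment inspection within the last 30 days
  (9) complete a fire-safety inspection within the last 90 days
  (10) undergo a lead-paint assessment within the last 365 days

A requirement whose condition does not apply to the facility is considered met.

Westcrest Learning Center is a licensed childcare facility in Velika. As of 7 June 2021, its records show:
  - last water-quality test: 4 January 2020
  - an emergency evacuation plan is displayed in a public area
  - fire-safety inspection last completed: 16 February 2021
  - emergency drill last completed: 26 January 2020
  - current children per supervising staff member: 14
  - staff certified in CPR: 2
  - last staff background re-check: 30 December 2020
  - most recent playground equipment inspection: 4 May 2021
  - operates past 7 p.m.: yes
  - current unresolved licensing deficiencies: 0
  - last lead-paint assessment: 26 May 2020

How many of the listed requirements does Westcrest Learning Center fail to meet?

1. condition 'operates past 7 p.m.' holds; emergency evacuation plan present → met
2. staff certified in CPR 2 < 5 → not met
3. unresolved licensing deficiencies 0 ≤ 0 → met
4. children per supervising staff member 14 > 12 → not met
5. staff background re-check 159 days ago vs limit 180 → met
6. water-quality test 520 days ago vs limit 540 → met
7. emergency drill 498 days ago vs limit 730 → met
8. playground equipment inspection 34 days ago vs limit 30 → not met
9. fire-safety inspection 111 days ago vs limit 90 → not met
10. lead-paint assessment 377 days ago vs limit 365 → not met
Not met: 5 of 10

5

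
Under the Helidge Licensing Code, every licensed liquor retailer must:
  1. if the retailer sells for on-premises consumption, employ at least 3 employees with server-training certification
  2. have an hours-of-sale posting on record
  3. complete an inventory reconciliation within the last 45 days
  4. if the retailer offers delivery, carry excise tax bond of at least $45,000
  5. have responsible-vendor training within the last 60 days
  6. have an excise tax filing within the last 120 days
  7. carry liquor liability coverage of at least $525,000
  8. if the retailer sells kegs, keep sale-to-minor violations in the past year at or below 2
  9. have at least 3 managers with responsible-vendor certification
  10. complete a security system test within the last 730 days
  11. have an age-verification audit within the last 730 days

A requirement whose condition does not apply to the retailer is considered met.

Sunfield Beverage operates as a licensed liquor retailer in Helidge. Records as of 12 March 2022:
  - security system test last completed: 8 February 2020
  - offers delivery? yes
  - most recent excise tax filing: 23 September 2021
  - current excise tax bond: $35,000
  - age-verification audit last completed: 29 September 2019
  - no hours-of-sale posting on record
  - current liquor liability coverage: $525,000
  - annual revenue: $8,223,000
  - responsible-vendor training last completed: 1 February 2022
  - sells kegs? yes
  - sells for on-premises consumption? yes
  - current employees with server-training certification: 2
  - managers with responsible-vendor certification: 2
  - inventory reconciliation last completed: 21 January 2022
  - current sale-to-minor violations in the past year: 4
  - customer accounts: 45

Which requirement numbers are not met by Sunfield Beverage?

1. condition 'sells for on-premises consumption' holds; employees with server-training certification 2 < 3 → not met
2. hours-of-sale posting absent → not met
3. inventory reconciliation 50 days ago vs limit 45 → not met
4. condition 'offers delivery' holds; excise tax bond $35,000 < $45,000 → not met
5. responsible-vendor training 39 days ago vs limit 60 → met
6. excise tax filing 170 days ago vs limit 120 → not met
7. liquor liability coverage $525,000 ≥ $525,000 → met
8. condition 'sells kegs' holds; sale-to-minor violations in the past year 4 > 2 → not met
9. managers with responsible-vendor certification 2 < 3 → not met
10. security system test 763 days ago vs limit 730 → not met
11. age-verification audit 895 days ago vs limit 730 → not met
Not met: 1, 2, 3, 4, 6, 8, 9, 10, 11

1, 2, 3, 4, 6, 8, 9, 10, 11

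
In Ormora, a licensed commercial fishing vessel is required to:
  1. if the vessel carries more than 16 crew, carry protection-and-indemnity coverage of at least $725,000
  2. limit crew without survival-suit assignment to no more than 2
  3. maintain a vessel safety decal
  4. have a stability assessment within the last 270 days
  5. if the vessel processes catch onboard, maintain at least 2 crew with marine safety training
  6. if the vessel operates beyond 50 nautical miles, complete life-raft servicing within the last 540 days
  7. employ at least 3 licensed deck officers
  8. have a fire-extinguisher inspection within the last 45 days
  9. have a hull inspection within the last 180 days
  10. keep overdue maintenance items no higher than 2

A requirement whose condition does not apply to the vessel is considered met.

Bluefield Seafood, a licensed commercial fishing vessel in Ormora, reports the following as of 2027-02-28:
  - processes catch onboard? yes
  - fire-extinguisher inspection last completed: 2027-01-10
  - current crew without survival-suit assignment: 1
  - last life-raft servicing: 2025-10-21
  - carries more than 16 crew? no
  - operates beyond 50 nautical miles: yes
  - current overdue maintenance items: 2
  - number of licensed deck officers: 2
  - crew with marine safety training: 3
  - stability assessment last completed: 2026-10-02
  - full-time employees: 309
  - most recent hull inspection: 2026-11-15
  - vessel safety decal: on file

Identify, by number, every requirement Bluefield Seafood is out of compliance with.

7, 8

1. condition 'carries more than 16 crew' does not hold → requirement n/a → met
2. crew without survival-suit assignment 1 ≤ 2 → met
3. vessel safety decal present → met
4. stability assessment 149 days ago vs limit 270 → met
5. condition 'processes catch onboard' holds; crew with marine safety training 3 ≥ 2 → met
6. condition 'operates beyond 50 nautical miles' holds; life-raft servicing 495 days ago vs limit 540 → met
7. licensed deck officers 2 < 3 → not met
8. fire-extinguisher inspection 49 days ago vs limit 45 → not met
9. hull inspection 105 days ago vs limit 180 → met
10. overdue maintenance items 2 ≤ 2 → met
Not met: 7, 8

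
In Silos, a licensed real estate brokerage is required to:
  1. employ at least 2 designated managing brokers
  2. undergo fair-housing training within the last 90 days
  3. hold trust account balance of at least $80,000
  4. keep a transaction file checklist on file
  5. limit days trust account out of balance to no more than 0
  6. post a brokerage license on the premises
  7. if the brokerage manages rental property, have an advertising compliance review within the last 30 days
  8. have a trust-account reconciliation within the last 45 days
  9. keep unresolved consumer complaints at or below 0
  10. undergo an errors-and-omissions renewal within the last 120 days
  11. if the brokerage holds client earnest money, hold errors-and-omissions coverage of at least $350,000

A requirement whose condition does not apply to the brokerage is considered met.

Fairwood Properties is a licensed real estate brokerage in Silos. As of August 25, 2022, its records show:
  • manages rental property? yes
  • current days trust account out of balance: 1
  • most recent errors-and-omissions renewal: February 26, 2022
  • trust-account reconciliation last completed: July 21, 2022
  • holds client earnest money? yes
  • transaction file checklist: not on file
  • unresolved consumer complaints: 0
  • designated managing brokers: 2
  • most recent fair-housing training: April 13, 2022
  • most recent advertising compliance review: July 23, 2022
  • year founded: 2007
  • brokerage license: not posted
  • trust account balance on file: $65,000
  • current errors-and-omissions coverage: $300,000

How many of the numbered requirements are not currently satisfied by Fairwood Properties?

8

1. designated managing brokers 2 ≥ 2 → met
2. fair-housing training 134 days ago vs limit 90 → not met
3. trust account balance $65,000 < $80,000 → not met
4. transaction file checklist absent → not met
5. days trust account out of balance 1 > 0 → not met
6. brokerage license absent → not met
7. condition 'manages rental property' holds; advertising compliance review 33 days ago vs limit 30 → not met
8. trust-account reconciliation 35 days ago vs limit 45 → met
9. unresolved consumer complaints 0 ≤ 0 → met
10. errors-and-omissions renewal 180 days ago vs limit 120 → not met
11. condition 'holds client earnest money' holds; errors-and-omissions coverage $300,000 < $350,000 → not met
Not met: 8 of 11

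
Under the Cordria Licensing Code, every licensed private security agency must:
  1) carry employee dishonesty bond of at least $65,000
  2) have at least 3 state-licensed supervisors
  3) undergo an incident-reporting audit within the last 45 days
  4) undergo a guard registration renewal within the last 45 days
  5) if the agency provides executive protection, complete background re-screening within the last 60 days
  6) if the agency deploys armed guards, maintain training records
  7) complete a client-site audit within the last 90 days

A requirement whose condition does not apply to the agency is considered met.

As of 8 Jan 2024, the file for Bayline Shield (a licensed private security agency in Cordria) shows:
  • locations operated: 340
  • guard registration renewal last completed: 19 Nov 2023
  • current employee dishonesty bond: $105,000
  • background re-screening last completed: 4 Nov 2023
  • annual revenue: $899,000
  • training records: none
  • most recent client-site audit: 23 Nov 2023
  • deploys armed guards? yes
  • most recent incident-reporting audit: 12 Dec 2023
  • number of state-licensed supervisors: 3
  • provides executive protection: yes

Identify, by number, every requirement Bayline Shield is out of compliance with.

4, 5, 6

1. employee dishonesty bond $105,000 ≥ $65,000 → met
2. state-licensed supervisors 3 ≥ 3 → met
3. incident-reporting audit 27 days ago vs limit 45 → met
4. guard registration renewal 50 days ago vs limit 45 → not met
5. condition 'provides executive protection' holds; background re-screening 65 days ago vs limit 60 → not met
6. condition 'deploys armed guards' holds; training records absent → not met
7. client-site audit 46 days ago vs limit 90 → met
Not met: 4, 5, 6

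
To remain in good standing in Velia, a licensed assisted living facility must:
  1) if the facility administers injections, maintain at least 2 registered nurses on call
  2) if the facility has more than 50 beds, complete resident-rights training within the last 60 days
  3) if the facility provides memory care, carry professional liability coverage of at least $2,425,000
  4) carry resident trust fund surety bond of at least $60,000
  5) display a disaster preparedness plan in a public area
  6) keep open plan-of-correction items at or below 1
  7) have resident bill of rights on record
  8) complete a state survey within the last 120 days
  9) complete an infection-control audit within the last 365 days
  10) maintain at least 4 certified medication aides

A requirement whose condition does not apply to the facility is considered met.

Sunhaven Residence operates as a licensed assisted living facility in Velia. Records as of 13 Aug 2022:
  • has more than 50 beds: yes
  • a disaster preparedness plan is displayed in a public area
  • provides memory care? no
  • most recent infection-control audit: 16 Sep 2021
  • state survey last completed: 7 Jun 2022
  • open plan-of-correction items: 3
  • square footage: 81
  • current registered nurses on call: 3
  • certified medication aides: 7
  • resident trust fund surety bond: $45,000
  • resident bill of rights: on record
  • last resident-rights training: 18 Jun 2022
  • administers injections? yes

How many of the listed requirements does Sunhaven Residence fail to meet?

2

1. condition 'administers injections' holds; registered nurses on call 3 ≥ 2 → met
2. condition 'has more than 50 beds' holds; resident-rights training 56 days ago vs limit 60 → met
3. condition 'provides memory care' does not hold → requirement n/a → met
4. resident trust fund surety bond $45,000 < $60,000 → not met
5. disaster preparedness plan present → met
6. open plan-of-correction items 3 > 1 → not met
7. resident bill of rights present → met
8. state survey 67 days ago vs limit 120 → met
9. infection-control audit 331 days ago vs limit 365 → met
10. certified medication aides 7 ≥ 4 → met
Not met: 2 of 10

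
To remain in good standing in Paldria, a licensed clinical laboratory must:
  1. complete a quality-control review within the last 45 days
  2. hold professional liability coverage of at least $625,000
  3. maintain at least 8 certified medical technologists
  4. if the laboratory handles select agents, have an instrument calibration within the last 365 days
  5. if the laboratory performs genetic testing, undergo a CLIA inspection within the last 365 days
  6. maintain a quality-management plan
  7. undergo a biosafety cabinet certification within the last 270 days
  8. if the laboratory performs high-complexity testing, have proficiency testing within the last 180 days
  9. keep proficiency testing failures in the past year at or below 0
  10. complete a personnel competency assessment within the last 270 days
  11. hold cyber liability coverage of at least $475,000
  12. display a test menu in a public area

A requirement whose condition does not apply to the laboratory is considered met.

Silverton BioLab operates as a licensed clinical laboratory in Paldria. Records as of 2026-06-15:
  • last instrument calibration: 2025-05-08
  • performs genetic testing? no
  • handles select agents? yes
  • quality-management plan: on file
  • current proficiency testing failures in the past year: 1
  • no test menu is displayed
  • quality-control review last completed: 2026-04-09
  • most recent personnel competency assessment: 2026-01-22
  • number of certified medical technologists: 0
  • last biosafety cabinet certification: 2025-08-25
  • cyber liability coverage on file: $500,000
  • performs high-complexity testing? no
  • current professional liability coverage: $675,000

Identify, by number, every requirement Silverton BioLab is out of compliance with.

1, 3, 4, 7, 9, 12

1. quality-control review 67 days ago vs limit 45 → not met
2. professional liability coverage $675,000 ≥ $625,000 → met
3. certified medical technologists 0 < 8 → not met
4. condition 'handles select agents' holds; instrument calibration 403 days ago vs limit 365 → not met
5. condition 'performs genetic testing' does not hold → requirement n/a → met
6. quality-management plan present → met
7. biosafety cabinet certification 294 days ago vs limit 270 → not met
8. condition 'performs high-complexity testing' does not hold → requirement n/a → met
9. proficiency testing failures in the past year 1 > 0 → not met
10. personnel competency assessment 144 days ago vs limit 270 → met
11. cyber liability coverage $500,000 ≥ $475,000 → met
12. test menu absent → not met
Not met: 1, 3, 4, 7, 9, 12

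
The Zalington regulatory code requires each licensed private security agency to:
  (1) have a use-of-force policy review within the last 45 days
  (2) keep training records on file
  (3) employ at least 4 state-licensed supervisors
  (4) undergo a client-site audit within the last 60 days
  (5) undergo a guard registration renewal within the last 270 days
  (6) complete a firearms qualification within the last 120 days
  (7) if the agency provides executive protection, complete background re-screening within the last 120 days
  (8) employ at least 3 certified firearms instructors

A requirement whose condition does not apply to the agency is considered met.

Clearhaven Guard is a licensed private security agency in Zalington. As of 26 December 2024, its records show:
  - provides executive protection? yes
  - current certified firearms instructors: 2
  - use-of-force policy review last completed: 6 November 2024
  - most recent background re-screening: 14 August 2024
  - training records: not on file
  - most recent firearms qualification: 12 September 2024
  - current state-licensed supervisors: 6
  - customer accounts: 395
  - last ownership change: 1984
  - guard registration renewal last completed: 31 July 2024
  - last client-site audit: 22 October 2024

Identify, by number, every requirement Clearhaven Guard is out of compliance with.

1. use-of-force policy review 50 days ago vs limit 45 → not met
2. training records absent → not met
3. state-licensed supervisors 6 ≥ 4 → met
4. client-site audit 65 days ago vs limit 60 → not met
5. guard registration renewal 148 days ago vs limit 270 → met
6. firearms qualification 105 days ago vs limit 120 → met
7. condition 'provides executive protection' holds; background re-screening 134 days ago vs limit 120 → not met
8. certified firearms instructors 2 < 3 → not met
Not met: 1, 2, 4, 7, 8

1, 2, 4, 7, 8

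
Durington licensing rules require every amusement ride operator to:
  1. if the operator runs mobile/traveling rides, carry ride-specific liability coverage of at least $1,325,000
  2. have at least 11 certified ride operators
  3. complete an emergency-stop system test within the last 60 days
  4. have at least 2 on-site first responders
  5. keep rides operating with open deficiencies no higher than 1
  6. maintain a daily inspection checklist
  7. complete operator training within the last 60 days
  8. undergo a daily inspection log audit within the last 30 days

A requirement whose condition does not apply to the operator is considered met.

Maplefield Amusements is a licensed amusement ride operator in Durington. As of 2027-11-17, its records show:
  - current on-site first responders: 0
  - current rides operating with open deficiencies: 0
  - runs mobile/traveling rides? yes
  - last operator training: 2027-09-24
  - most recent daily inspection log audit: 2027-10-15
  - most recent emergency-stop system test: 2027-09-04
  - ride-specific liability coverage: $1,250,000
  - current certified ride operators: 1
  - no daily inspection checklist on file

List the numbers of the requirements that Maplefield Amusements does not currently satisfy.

1. condition 'runs mobile/traveling rides' holds; ride-specific liability coverage $1,250,000 < $1,325,000 → not met
2. certified ride operators 1 < 11 → not met
3. emergency-stop system test 74 days ago vs limit 60 → not met
4. on-site first responders 0 < 2 → not met
5. rides operating with open deficiencies 0 ≤ 1 → met
6. daily inspection checklist absent → not met
7. operator training 54 days ago vs limit 60 → met
8. daily inspection log audit 33 days ago vs limit 30 → not met
Not met: 1, 2, 3, 4, 6, 8

1, 2, 3, 4, 6, 8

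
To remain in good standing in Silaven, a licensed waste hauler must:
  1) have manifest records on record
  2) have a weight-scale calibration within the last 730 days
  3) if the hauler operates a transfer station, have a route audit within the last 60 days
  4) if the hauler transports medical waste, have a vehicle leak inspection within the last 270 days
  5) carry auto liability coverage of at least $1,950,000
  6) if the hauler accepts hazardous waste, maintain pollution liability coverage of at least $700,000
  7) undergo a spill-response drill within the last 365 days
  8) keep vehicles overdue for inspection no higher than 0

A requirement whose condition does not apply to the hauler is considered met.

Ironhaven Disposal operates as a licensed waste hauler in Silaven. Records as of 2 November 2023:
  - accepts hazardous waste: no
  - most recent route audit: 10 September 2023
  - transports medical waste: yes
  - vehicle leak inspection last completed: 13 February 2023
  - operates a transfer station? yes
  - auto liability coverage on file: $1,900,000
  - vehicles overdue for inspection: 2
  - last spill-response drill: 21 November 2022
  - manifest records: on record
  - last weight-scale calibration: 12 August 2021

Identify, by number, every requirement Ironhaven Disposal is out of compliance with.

1. manifest records present → met
2. weight-scale calibration 812 days ago vs limit 730 → not met
3. condition 'operates a transfer station' holds; route audit 53 days ago vs limit 60 → met
4. condition 'transports medical waste' holds; vehicle leak inspection 262 days ago vs limit 270 → met
5. auto liability coverage $1,900,000 < $1,950,000 → not met
6. condition 'accepts hazardous waste' does not hold → requirement n/a → met
7. spill-response drill 346 days ago vs limit 365 → met
8. vehicles overdue for inspection 2 > 0 → not met
Not met: 2, 5, 8

2, 5, 8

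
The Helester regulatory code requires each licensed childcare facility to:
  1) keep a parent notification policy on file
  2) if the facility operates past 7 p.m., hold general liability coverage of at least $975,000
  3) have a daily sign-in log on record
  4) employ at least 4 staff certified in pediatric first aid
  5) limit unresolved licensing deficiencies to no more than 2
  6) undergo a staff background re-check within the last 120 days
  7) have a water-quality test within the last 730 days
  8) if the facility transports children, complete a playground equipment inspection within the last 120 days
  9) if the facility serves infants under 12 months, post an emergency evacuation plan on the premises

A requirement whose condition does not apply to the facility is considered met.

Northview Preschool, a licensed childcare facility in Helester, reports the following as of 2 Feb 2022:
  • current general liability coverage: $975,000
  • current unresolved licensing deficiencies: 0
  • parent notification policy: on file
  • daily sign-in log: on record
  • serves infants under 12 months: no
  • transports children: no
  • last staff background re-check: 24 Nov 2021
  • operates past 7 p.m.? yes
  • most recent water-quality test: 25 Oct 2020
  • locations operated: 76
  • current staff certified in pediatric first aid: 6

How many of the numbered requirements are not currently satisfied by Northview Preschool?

0

1. parent notification policy present → met
2. condition 'operates past 7 p.m.' holds; general liability coverage $975,000 ≥ $975,000 → met
3. daily sign-in log present → met
4. staff certified in pediatric first aid 6 ≥ 4 → met
5. unresolved licensing deficiencies 0 ≤ 2 → met
6. staff background re-check 70 days ago vs limit 120 → met
7. water-quality test 465 days ago vs limit 730 → met
8. condition 'transports children' does not hold → requirement n/a → met
9. condition 'serves infants under 12 months' does not hold → requirement n/a → met
Not met: 0 of 9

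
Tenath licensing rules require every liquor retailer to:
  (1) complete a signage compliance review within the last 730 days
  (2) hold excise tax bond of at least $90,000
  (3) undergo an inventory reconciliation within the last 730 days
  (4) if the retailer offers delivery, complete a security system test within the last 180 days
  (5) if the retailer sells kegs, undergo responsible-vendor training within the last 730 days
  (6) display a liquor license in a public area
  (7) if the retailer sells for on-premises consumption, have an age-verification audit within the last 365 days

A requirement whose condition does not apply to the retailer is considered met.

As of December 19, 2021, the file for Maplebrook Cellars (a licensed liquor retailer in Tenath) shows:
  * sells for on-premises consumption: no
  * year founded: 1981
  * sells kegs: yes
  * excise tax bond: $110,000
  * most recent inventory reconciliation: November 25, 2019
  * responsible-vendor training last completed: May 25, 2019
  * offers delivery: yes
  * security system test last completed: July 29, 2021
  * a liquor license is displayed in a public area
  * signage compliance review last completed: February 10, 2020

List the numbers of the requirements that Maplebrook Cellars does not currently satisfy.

3, 5

1. signage compliance review 678 days ago vs limit 730 → met
2. excise tax bond $110,000 ≥ $90,000 → met
3. inventory reconciliation 755 days ago vs limit 730 → not met
4. condition 'offers delivery' holds; security system test 143 days ago vs limit 180 → met
5. condition 'sells kegs' holds; responsible-vendor training 939 days ago vs limit 730 → not met
6. liquor license present → met
7. condition 'sells for on-premises consumption' does not hold → requirement n/a → met
Not met: 3, 5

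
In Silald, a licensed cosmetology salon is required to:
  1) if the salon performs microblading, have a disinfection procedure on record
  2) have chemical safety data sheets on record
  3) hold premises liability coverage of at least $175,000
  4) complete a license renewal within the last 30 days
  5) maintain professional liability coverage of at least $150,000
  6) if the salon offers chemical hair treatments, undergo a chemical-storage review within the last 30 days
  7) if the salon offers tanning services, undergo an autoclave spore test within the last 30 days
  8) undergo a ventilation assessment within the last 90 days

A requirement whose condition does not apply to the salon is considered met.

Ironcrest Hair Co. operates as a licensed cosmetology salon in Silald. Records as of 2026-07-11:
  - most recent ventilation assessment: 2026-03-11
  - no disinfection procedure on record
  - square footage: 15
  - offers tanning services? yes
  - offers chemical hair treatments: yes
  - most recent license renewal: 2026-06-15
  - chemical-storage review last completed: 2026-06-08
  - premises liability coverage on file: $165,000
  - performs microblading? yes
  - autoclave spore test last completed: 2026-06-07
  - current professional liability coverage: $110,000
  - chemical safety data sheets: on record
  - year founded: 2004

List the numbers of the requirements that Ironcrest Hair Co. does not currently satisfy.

1. condition 'performs microblading' holds; disinfection procedure absent → not met
2. chemical safety data sheets present → met
3. premises liability coverage $165,000 < $175,000 → not met
4. license renewal 26 days ago vs limit 30 → met
5. professional liability coverage $110,000 < $150,000 → not met
6. condition 'offers chemical hair treatments' holds; chemical-storage review 33 days ago vs limit 30 → not met
7. condition 'offers tanning services' holds; autoclave spore test 34 days ago vs limit 30 → not met
8. ventilation assessment 122 days ago vs limit 90 → not met
Not met: 1, 3, 5, 6, 7, 8

1, 3, 5, 6, 7, 8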